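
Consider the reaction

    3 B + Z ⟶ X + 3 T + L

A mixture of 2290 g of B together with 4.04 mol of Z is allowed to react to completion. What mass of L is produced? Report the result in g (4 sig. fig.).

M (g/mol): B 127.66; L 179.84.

n(B) = 2290 / 127.66 = 17.94 mol
n(Z) = 4.040 mol
n/ν for B = 17.94/3 = 5.980
n/ν for Z = 4.040/1 = 4.040
Smallest n/ν is Z → limiting reagent.
n(L) = (1/1) × 4.040 = 4.040 mol
mass = 4.040 × 179.84 = 726.6 g

726.6 g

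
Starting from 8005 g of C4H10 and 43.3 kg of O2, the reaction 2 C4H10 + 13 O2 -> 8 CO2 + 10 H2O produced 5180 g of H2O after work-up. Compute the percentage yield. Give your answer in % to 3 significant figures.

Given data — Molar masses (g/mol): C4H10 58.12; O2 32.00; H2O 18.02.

41.7 %

n(C4H10) = 8005 / 58.12 = 137.7 mol
n(O2) = 43.30×1000 / 32.00 = 1353 mol
n/ν for C4H10 = 137.7/2 = 68.85
n/ν for O2 = 1353/13 = 104.1
Smallest n/ν is C4H10 → limiting reagent.
theoretical n(H2O) = (10/2) × 137.7 = 688.5 mol → 12410 g
% yield = 5180 / 12410 × 100 = 41.74 %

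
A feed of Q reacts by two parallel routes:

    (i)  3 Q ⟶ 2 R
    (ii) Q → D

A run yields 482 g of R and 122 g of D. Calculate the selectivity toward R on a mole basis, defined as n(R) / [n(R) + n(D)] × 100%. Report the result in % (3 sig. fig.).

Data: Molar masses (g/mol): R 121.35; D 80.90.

n(R) = 482 / 121.35 = 3.972 mol
n(D) = 122 / 80.90 = 1.508 mol
selectivity = 3.972/(3.972+1.508) × 100 = 72.48 %

72.5 %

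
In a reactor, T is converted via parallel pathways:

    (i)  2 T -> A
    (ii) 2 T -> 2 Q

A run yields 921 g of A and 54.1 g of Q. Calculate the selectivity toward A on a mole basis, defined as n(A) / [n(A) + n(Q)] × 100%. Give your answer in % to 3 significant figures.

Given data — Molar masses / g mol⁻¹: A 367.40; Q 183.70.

89.5 %

n(A) = 921 / 367.40 = 2.507 mol
n(Q) = 54.1 / 183.70 = 0.2945 mol
selectivity = 2.507/(2.507+0.2945) × 100 = 89.49 %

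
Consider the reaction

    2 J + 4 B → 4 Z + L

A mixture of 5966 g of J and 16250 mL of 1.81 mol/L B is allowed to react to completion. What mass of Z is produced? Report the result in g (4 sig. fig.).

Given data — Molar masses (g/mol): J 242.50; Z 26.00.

764.7 g

n(J) = 5966 / 242.50 = 24.60 mol
n(B) = 1.81 × 16250/1000 = 29.41 mol
n/ν → J: 12.30, B: 7.353; B is limiting.
n(Z) = (4/4) × 29.41 = 29.41 mol
mass = 29.41 × 26.00 = 764.7 g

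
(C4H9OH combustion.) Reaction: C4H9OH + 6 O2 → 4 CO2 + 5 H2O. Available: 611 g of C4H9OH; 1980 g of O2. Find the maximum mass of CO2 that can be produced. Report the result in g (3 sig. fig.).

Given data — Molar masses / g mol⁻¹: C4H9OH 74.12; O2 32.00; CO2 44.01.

n(C4H9OH) = 611.0 / 74.12 = 8.243 mol
n(O2) = 1980 / 32.00 = 61.88 mol
n/ν for C4H9OH = 8.243/1 = 8.243
n/ν for O2 = 61.88/6 = 10.31
Smallest n/ν is C4H9OH → limiting reagent.
n(CO2) = (4/1) × 8.243 = 32.97 mol
mass = 32.97 × 44.01 = 1451 g

1450 g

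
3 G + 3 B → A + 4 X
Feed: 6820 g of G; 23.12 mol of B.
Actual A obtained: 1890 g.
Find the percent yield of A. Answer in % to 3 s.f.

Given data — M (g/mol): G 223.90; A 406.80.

60.3 %

n(G) = 6820 / 223.90 = 30.46 mol
n(B) = 23.12 mol
n/ν for G = 30.46/3 = 10.15
n/ν for B = 23.12/3 = 7.707
Smallest n/ν is B → limiting reagent.
theoretical n(A) = (1/3) × 23.12 = 7.707 mol → 3135 g
% yield = 1890 / 3135 × 100 = 60.29 %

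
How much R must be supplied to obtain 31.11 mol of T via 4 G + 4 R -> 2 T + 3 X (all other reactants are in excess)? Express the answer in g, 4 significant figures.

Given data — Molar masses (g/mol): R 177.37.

11040 g

n(T) = 31.11 mol
n(R) = (4/2) × 31.11 = 62.22 mol
mass = 62.22 × 177.37 = 11040 g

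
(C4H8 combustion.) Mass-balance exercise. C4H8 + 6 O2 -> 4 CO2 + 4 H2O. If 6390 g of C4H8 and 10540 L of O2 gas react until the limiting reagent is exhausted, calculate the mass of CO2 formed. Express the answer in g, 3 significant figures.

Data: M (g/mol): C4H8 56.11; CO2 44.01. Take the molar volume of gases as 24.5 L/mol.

12600 g

n(C4H8) = 6390 / 56.11 = 113.9 mol
n(O2) = 10540 / 24.5 = 430.2 mol
n/ν for C4H8 = 113.9/1 = 113.9
n/ν for O2 = 430.2/6 = 71.70
Smallest n/ν is O2 → limiting reagent.
n(CO2) = (4/6) × 430.2 = 286.8 mol
mass = 286.8 × 44.01 = 12620 g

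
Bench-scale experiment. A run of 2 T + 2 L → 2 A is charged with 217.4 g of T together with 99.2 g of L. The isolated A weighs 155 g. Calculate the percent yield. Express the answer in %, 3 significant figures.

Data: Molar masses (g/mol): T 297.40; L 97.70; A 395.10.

53.7 %

n(T) = 217.4 / 297.40 = 0.7310 mol
n(L) = 99.20 / 97.70 = 1.015 mol
n/ν → T: 0.3655, L: 0.5075; T is limiting.
theoretical n(A) = (2/2) × 0.7310 = 0.7310 mol → 288.8 g
% yield = 155 / 288.8 × 100 = 53.67 %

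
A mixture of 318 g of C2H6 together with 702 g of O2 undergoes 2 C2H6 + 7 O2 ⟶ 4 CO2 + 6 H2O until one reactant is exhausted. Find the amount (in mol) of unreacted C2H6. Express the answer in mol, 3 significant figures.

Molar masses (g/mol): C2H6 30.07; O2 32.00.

n(C2H6) = 318.0 / 30.07 = 10.58 mol
n(O2) = 702.0 / 32.00 = 21.94 mol
n/ν for C2H6 = 10.58/2 = 5.290
n/ν for O2 = 21.94/7 = 3.134
Smallest n/ν is O2 → limiting reagent.
C2H6 consumed = (2/7) × 21.94 = 6.269 mol
C2H6 remaining = 10.58 − 6.269 = 4.311 mol

4.31 mol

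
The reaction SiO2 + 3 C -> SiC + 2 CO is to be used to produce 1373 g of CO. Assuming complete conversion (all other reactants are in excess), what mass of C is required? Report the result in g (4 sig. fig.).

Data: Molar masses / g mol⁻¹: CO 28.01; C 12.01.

883.1 g

n(CO) = 1373 / 28.01 = 49.02 mol
n(C) = (3/2) × 49.02 = 73.53 mol
mass = 73.53 × 12.01 = 883.1 g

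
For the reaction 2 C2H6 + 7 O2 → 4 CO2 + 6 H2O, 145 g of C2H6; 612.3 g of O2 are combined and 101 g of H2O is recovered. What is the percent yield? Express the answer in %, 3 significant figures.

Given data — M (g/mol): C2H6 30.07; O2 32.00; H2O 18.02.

n(C2H6) = 145.0 / 30.07 = 4.822 mol
n(O2) = 612.3 / 32.00 = 19.13 mol
n/ν for C2H6 = 4.822/2 = 2.411
n/ν for O2 = 19.13/7 = 2.733
Smallest n/ν is C2H6 → limiting reagent.
theoretical n(H2O) = (6/2) × 4.822 = 14.47 mol → 260.7 g
% yield = 101 / 260.7 × 100 = 38.74 %

38.7 %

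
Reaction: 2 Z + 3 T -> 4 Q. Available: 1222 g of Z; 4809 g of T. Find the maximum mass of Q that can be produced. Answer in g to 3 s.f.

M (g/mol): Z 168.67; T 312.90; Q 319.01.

n(Z) = 1222 / 168.67 = 7.245 mol
n(T) = 4809 / 312.90 = 15.37 mol
n/ν for Z = 7.245/2 = 3.623
n/ν for T = 15.37/3 = 5.123
Smallest n/ν is Z → limiting reagent.
n(Q) = (4/2) × 7.245 = 14.49 mol
mass = 14.49 × 319.01 = 4622 g

4620 g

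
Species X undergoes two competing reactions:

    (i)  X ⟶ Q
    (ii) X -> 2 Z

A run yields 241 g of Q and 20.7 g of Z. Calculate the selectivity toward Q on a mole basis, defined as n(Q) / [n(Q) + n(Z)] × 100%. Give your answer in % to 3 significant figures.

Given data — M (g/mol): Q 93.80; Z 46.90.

85.3 %

n(Q) = 241 / 93.80 = 2.569 mol
n(Z) = 20.7 / 46.90 = 0.4414 mol
selectivity = 2.569/(2.569+0.4414) × 100 = 85.34 %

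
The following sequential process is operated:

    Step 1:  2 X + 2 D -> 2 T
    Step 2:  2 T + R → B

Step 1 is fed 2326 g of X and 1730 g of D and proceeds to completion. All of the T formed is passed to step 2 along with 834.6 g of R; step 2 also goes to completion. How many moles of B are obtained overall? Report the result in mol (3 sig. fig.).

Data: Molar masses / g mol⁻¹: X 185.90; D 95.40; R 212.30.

3.93 mol

Step 1:
n(X) = 2326 / 185.90 = 12.51 mol
n(D) = 1730 / 95.40 = 18.13 mol
n/ν for X = 12.51/2 = 6.255
n/ν for D = 18.13/2 = 9.065
Smallest n/ν is X → limiting reagent.
n(T) produced = (2/2) × 12.51 = 12.51 mol
Step 2:
n(T) available = 12.51 mol
n(R) = 834.6 / 212.30 = 3.931 mol
n/ν for T = 12.51/2 = 6.255
n/ν for R = 3.931/1 = 3.931
Smallest n/ν is R → limiting reagent.
n(B) = (1/1) × 3.931 = 3.931 mol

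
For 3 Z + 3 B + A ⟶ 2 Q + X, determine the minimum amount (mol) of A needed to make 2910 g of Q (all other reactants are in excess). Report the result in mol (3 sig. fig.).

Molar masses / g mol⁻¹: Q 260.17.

5.59 mol

n(Q) = 2910 / 260.17 = 11.18 mol
n(A) = (1/2) × 11.18 = 5.590 mol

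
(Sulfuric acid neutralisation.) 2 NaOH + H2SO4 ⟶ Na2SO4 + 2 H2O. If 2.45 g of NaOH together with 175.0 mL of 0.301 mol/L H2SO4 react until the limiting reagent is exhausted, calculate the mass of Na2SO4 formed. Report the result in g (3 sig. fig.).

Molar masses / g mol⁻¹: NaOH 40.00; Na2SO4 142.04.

4.35 g

n(NaOH) = 2.450 / 40.00 = 0.06125 mol
n(H2SO4) = 0.301 × 175.0/1000 = 0.05268 mol
n/ν → NaOH: 0.03063, H2SO4: 0.05268; NaOH is limiting.
n(Na2SO4) = (1/2) × 0.06125 = 0.03063 mol
mass = 0.03063 × 142.04 = 4.351 g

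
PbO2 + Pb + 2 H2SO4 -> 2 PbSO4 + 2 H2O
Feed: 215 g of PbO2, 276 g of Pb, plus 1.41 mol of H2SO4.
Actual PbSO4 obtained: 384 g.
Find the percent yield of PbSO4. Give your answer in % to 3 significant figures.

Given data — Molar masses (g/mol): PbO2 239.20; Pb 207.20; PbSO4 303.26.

89.8 %

n(PbO2) = 215.0 / 239.20 = 0.8988 mol
n(Pb) = 276.0 / 207.20 = 1.332 mol
n(H2SO4) = 1.410 mol
n/ν for PbO2 = 0.8988/1 = 0.8988
n/ν for Pb = 1.332/1 = 1.332
n/ν for H2SO4 = 1.410/2 = 0.7050
Smallest n/ν is H2SO4 → limiting reagent.
theoretical n(PbSO4) = (2/2) × 1.410 = 1.410 mol → 427.6 g
% yield = 384 / 427.6 × 100 = 89.80 %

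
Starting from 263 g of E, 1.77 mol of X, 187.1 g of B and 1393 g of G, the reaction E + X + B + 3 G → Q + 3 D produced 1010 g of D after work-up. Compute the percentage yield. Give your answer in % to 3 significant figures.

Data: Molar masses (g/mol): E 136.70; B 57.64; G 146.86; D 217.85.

n(E) = 263.0 / 136.70 = 1.924 mol
n(X) = 1.770 mol
n(B) = 187.1 / 57.64 = 3.246 mol
n(G) = 1393 / 146.86 = 9.485 mol
n/ν → E: 1.924, X: 1.770, B: 3.246, G: 3.162; X is limiting.
theoretical n(D) = (3/1) × 1.770 = 5.310 mol → 1157 g
% yield = 1010 / 1157 × 100 = 87.29 %

87.3 %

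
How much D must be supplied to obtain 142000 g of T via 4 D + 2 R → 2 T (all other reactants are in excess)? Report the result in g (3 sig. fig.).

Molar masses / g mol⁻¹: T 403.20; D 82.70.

n(T) = 142000 / 403.20 = 352.2 mol
n(D) = (4/2) × 352.2 = 704.4 mol
mass = 704.4 × 82.70 = 58250 g

58300 g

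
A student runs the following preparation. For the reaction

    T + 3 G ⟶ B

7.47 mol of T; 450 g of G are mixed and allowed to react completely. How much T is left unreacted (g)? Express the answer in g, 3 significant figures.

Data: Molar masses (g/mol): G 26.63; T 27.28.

n(T) = 7.470 mol
n(G) = 450.0 / 26.63 = 16.90 mol
n/ν for T = 7.470/1 = 7.470
n/ν for G = 16.90/3 = 5.633
Smallest n/ν is G → limiting reagent.
T consumed = (1/3) × 16.90 = 5.633 mol
T remaining = 7.470 − 5.633 = 1.837 mol
mass = 1.837 × 27.28 = 50.11 g

50.1 g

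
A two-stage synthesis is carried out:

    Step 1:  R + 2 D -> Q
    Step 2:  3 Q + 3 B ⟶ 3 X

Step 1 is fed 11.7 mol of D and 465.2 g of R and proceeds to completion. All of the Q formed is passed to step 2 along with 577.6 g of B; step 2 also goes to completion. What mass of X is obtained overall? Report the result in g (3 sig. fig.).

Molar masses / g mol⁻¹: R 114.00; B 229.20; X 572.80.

Step 1:
n(D) = 11.70 mol
n(R) = 465.2 / 114.00 = 4.081 mol
n/ν for D = 11.70/2 = 5.850
n/ν for R = 4.081/1 = 4.081
Smallest n/ν is R → limiting reagent.
n(Q) produced = (1/1) × 4.081 = 4.081 mol
Step 2:
n(Q) available = 4.081 mol
n(B) = 577.6 / 229.20 = 2.520 mol
n/ν for Q = 4.081/3 = 1.360
n/ν for B = 2.520/3 = 0.8400
Smallest n/ν is B → limiting reagent.
n(X) = (3/3) × 2.520 = 2.520 mol
mass = 2.520 × 572.80 = 1443 g

1440 g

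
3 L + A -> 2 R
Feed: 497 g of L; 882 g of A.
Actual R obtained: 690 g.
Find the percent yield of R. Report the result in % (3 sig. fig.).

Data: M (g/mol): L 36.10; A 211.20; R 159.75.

51.7 %

n(L) = 497.0 / 36.10 = 13.77 mol
n(A) = 882.0 / 211.20 = 4.176 mol
n/ν → L: 4.590, A: 4.176; A is limiting.
theoretical n(R) = (2/1) × 4.176 = 8.352 mol → 1334 g
% yield = 690 / 1334 × 100 = 51.72 %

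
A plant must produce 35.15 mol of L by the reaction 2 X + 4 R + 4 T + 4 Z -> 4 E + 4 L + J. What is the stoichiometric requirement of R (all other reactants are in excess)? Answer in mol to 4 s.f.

35.15 mol

n(L) = 35.15 mol
n(R) = (4/4) × 35.15 = 35.15 mol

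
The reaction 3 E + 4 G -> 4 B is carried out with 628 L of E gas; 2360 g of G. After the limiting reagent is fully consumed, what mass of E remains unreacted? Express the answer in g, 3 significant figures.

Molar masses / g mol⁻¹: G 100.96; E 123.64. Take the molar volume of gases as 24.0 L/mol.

1070 g

n(E) = 628.0 / 24.0 = 26.17 mol
n(G) = 2360 / 100.96 = 23.38 mol
n/ν for E = 26.17/3 = 8.723
n/ν for G = 23.38/4 = 5.845
Smallest n/ν is G → limiting reagent.
E consumed = (3/4) × 23.38 = 17.54 mol
E remaining = 26.17 − 17.54 = 8.630 mol
mass = 8.630 × 123.64 = 1067 g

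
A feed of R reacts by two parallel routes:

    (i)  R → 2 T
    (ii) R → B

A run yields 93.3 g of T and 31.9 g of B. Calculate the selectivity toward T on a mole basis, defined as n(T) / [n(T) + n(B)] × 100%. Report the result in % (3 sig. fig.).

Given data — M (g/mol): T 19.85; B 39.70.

n(T) = 93.3 / 19.85 = 4.700 mol
n(B) = 31.9 / 39.70 = 0.8035 mol
selectivity = 4.700/(4.700+0.8035) × 100 = 85.40 %

85.4 %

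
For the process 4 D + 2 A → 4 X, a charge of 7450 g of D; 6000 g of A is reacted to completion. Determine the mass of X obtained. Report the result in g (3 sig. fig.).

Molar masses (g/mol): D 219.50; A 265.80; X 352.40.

12000 g

n(D) = 7450 / 219.50 = 33.94 mol
n(A) = 6000 / 265.80 = 22.57 mol
n/ν → D: 8.485, A: 11.29; D is limiting.
n(X) = (4/4) × 33.94 = 33.94 mol
mass = 33.94 × 352.40 = 11960 g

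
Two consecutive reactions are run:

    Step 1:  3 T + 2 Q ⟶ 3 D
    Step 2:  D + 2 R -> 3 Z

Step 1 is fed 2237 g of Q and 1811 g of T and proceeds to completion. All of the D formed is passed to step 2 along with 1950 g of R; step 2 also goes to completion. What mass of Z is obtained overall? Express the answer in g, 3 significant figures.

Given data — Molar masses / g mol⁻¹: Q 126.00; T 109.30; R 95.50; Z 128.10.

Step 1:
n(Q) = 2237 / 126.00 = 17.75 mol
n(T) = 1811 / 109.30 = 16.57 mol
n/ν for Q = 17.75/2 = 8.875
n/ν for T = 16.57/3 = 5.523
Smallest n/ν is T → limiting reagent.
n(D) produced = (3/3) × 16.57 = 16.57 mol
Step 2:
n(D) available = 16.57 mol
n(R) = 1950 / 95.50 = 20.42 mol
n/ν for D = 16.57/1 = 16.57
n/ν for R = 20.42/2 = 10.21
Smallest n/ν is R → limiting reagent.
n(Z) = (3/2) × 20.42 = 30.63 mol
mass = 30.63 × 128.10 = 3924 g

3920 g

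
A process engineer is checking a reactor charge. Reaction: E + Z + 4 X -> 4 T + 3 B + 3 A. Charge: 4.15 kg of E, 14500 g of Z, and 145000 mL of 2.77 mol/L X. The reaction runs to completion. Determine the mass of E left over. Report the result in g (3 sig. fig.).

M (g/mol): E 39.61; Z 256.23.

n(E) = 4.150×1000 / 39.61 = 104.8 mol
n(Z) = 14500 / 256.23 = 56.59 mol
n(X) = 2.77 × 145000/1000 = 401.7 mol
n/ν for E = 104.8/1 = 104.8
n/ν for Z = 56.59/1 = 56.59
n/ν for X = 401.7/4 = 100.4
Smallest n/ν is Z → limiting reagent.
E consumed = (1/1) × 56.59 = 56.59 mol
E remaining = 104.8 − 56.59 = 48.21 mol
mass = 48.21 × 39.61 = 1910 g

1910 g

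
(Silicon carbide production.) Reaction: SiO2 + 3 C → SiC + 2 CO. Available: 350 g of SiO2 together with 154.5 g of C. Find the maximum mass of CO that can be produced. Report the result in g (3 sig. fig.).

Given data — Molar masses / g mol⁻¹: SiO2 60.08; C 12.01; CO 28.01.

240 g

n(SiO2) = 350.0 / 60.08 = 5.826 mol
n(C) = 154.5 / 12.01 = 12.86 mol
n/ν for SiO2 = 5.826/1 = 5.826
n/ν for C = 12.86/3 = 4.287
Smallest n/ν is C → limiting reagent.
n(CO) = (2/3) × 12.86 = 8.573 mol
mass = 8.573 × 28.01 = 240.1 g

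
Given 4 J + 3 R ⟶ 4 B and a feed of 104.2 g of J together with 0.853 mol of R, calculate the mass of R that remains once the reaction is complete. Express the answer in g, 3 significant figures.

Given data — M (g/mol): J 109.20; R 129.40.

17.8 g

n(J) = 104.2 / 109.20 = 0.9542 mol
n(R) = 0.8530 mol
n/ν for J = 0.9542/4 = 0.2386
n/ν for R = 0.8530/3 = 0.2843
Smallest n/ν is J → limiting reagent.
R consumed = (3/4) × 0.9542 = 0.7157 mol
R remaining = 0.8530 − 0.7157 = 0.1373 mol
mass = 0.1373 × 129.40 = 17.77 g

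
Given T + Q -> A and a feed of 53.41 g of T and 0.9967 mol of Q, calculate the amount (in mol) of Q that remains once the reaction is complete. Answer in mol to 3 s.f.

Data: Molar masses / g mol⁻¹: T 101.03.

n(T) = 53.41 / 101.03 = 0.5287 mol
n(Q) = 0.9967 mol
n/ν for T = 0.5287/1 = 0.5287
n/ν for Q = 0.9967/1 = 0.9967
Smallest n/ν is T → limiting reagent.
Q consumed = (1/1) × 0.5287 = 0.5287 mol
Q remaining = 0.9967 − 0.5287 = 0.4680 mol

0.468 mol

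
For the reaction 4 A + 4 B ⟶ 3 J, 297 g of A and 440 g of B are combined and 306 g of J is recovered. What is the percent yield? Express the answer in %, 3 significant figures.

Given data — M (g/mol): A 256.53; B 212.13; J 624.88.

n(A) = 297.0 / 256.53 = 1.158 mol
n(B) = 440.0 / 212.13 = 2.074 mol
n/ν for A = 1.158/4 = 0.2895
n/ν for B = 2.074/4 = 0.5185
Smallest n/ν is A → limiting reagent.
theoretical n(J) = (3/4) × 1.158 = 0.8685 mol → 542.7 g
% yield = 306 / 542.7 × 100 = 56.38 %

56.4 %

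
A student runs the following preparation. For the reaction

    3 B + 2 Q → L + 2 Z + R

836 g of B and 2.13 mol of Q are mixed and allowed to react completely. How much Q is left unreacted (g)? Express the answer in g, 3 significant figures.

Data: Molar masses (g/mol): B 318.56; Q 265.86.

101 g

n(B) = 836.0 / 318.56 = 2.624 mol
n(Q) = 2.130 mol
n/ν for B = 2.624/3 = 0.8747
n/ν for Q = 2.130/2 = 1.065
Smallest n/ν is B → limiting reagent.
Q consumed = (2/3) × 2.624 = 1.749 mol
Q remaining = 2.130 − 1.749 = 0.3810 mol
mass = 0.3810 × 265.86 = 101.3 g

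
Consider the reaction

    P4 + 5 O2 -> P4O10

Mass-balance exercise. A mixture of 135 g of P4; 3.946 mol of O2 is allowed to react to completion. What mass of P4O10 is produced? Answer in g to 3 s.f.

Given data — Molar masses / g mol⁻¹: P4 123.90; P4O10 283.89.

224 g

n(P4) = 135.0 / 123.90 = 1.090 mol
n(O2) = 3.946 mol
n/ν for P4 = 1.090/1 = 1.090
n/ν for O2 = 3.946/5 = 0.7892
Smallest n/ν is O2 → limiting reagent.
n(P4O10) = (1/5) × 3.946 = 0.7892 mol
mass = 0.7892 × 283.89 = 224.0 g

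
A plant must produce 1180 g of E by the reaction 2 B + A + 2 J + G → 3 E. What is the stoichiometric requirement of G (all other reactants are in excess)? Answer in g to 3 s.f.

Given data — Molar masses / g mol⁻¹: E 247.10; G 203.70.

n(E) = 1180 / 247.10 = 4.775 mol
n(G) = (1/3) × 4.775 = 1.592 mol
mass = 1.592 × 203.70 = 324.3 g

324 g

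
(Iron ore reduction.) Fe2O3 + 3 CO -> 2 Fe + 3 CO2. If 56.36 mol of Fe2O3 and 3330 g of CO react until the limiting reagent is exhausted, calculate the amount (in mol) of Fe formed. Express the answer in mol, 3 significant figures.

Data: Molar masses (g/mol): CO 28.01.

n(Fe2O3) = 56.36 mol
n(CO) = 3330 / 28.01 = 118.9 mol
n/ν → Fe2O3: 56.36, CO: 39.63; CO is limiting.
n(Fe) = (2/3) × 118.9 = 79.27 mol

79.3 mol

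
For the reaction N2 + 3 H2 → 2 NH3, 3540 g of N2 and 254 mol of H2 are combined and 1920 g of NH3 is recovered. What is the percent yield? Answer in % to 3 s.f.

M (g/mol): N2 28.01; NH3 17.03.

66.6 %

n(N2) = 3540 / 28.01 = 126.4 mol
n(H2) = 254.0 mol
n/ν → N2: 126.4, H2: 84.67; H2 is limiting.
theoretical n(NH3) = (2/3) × 254.0 = 169.3 mol → 2883 g
% yield = 1920 / 2883 × 100 = 66.60 %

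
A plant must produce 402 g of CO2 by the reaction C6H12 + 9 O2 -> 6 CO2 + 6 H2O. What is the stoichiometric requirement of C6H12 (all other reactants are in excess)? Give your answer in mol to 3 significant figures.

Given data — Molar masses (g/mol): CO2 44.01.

n(CO2) = 402 / 44.01 = 9.134 mol
n(C6H12) = (1/6) × 9.134 = 1.522 mol

1.52 mol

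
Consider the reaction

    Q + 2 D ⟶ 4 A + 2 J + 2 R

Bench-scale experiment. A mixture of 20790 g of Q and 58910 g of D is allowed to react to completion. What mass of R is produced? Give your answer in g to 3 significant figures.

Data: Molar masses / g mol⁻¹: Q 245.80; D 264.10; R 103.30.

n(Q) = 20790 / 245.80 = 84.58 mol
n(D) = 58910 / 264.10 = 223.1 mol
n/ν for Q = 84.58/1 = 84.58
n/ν for D = 223.1/2 = 111.6
Smallest n/ν is Q → limiting reagent.
n(R) = (2/1) × 84.58 = 169.2 mol
mass = 169.2 × 103.30 = 17480 g

17500 g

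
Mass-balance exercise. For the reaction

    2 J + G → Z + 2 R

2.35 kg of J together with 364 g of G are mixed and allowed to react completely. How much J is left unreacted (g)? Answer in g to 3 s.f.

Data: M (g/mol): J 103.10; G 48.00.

n(J) = 2.350×1000 / 103.10 = 22.79 mol
n(G) = 364.0 / 48.00 = 7.583 mol
n/ν for J = 22.79/2 = 11.40
n/ν for G = 7.583/1 = 7.583
Smallest n/ν is G → limiting reagent.
J consumed = (2/1) × 7.583 = 15.17 mol
J remaining = 22.79 − 15.17 = 7.620 mol
mass = 7.620 × 103.10 = 785.6 g

786 g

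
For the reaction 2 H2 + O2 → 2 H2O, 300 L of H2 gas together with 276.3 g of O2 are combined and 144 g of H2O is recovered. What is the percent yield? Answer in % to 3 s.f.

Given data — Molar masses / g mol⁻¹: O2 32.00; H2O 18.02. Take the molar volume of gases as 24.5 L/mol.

65.3 %

n(H2) = 300.0 / 24.5 = 12.24 mol
n(O2) = 276.3 / 32.00 = 8.634 mol
n/ν → H2: 6.120, O2: 8.634; H2 is limiting.
theoretical n(H2O) = (2/2) × 12.24 = 12.24 mol → 220.6 g
% yield = 144 / 220.6 × 100 = 65.28 %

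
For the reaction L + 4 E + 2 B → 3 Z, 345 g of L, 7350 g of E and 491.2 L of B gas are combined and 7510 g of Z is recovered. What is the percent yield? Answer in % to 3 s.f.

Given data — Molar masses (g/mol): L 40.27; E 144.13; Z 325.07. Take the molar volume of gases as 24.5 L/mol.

n(L) = 345.0 / 40.27 = 8.567 mol
n(E) = 7350 / 144.13 = 51.00 mol
n(B) = 491.2 / 24.5 = 20.05 mol
n/ν for L = 8.567/1 = 8.567
n/ν for E = 51.00/4 = 12.75
n/ν for B = 20.05/2 = 10.03
Smallest n/ν is L → limiting reagent.
theoretical n(Z) = (3/1) × 8.567 = 25.70 mol → 8354 g
% yield = 7510 / 8354 × 100 = 89.90 %

89.9 %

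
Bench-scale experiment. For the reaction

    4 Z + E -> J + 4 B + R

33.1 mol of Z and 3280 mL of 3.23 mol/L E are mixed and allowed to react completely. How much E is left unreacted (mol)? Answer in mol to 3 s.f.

n(Z) = 33.10 mol
n(E) = 3.23 × 3280/1000 = 10.59 mol
n/ν for Z = 33.10/4 = 8.275
n/ν for E = 10.59/1 = 10.59
Smallest n/ν is Z → limiting reagent.
E consumed = (1/4) × 33.10 = 8.275 mol
E remaining = 10.59 − 8.275 = 2.315 mol

2.32 mol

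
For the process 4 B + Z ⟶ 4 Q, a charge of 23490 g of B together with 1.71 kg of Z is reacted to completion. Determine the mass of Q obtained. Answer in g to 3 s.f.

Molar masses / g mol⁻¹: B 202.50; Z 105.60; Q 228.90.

n(B) = 23490 / 202.50 = 116.0 mol
n(Z) = 1.710×1000 / 105.60 = 16.19 mol
n/ν → B: 29.00, Z: 16.19; Z is limiting.
n(Q) = (4/1) × 16.19 = 64.76 mol
mass = 64.76 × 228.90 = 14820 g

14800 g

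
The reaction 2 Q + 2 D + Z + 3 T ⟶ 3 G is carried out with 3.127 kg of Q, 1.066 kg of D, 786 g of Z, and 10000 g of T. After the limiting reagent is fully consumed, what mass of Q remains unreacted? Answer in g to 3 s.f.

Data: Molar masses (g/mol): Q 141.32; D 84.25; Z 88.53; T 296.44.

1340 g

n(Q) = 3.127×1000 / 141.32 = 22.13 mol
n(D) = 1.066×1000 / 84.25 = 12.65 mol
n(Z) = 786.0 / 88.53 = 8.878 mol
n(T) = 10000 / 296.44 = 33.73 mol
n/ν → Q: 11.07, D: 6.325, Z: 8.878, T: 11.24; D is limiting.
Q consumed = (2/2) × 12.65 = 12.65 mol
Q remaining = 22.13 − 12.65 = 9.480 mol
mass = 9.480 × 141.32 = 1340 g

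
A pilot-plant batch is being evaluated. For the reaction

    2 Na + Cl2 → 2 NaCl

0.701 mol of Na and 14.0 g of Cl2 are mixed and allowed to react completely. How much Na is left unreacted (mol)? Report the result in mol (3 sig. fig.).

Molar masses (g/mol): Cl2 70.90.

0.306 mol

n(Na) = 0.7010 mol
n(Cl2) = 14.00 / 70.90 = 0.1975 mol
n/ν for Na = 0.7010/2 = 0.3505
n/ν for Cl2 = 0.1975/1 = 0.1975
Smallest n/ν is Cl2 → limiting reagent.
Na consumed = (2/1) × 0.1975 = 0.3950 mol
Na remaining = 0.7010 − 0.3950 = 0.3060 mol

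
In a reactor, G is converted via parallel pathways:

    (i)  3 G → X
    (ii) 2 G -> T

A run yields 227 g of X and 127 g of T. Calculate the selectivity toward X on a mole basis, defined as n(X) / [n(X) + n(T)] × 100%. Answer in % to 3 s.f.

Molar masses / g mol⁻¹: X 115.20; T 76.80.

54.4 %

n(X) = 227 / 115.20 = 1.970 mol
n(T) = 127 / 76.80 = 1.654 mol
selectivity = 1.970/(1.970+1.654) × 100 = 54.36 %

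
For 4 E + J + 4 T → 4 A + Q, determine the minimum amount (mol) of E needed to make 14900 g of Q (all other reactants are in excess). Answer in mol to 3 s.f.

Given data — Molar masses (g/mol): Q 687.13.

n(Q) = 14900 / 687.13 = 21.68 mol
n(E) = (4/1) × 21.68 = 86.72 mol

86.7 mol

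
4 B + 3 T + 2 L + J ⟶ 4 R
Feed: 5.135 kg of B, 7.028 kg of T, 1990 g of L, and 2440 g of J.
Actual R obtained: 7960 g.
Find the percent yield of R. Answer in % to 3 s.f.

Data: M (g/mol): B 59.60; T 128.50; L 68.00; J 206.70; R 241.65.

n(B) = 5.135×1000 / 59.60 = 86.16 mol
n(T) = 7.028×1000 / 128.50 = 54.69 mol
n(L) = 1990 / 68.00 = 29.26 mol
n(J) = 2440 / 206.70 = 11.80 mol
n/ν for B = 86.16/4 = 21.54
n/ν for T = 54.69/3 = 18.23
n/ν for L = 29.26/2 = 14.63
n/ν for J = 11.80/1 = 11.80
Smallest n/ν is J → limiting reagent.
theoretical n(R) = (4/1) × 11.80 = 47.20 mol → 11410 g
% yield = 7960 / 11410 × 100 = 69.76 %

69.8 %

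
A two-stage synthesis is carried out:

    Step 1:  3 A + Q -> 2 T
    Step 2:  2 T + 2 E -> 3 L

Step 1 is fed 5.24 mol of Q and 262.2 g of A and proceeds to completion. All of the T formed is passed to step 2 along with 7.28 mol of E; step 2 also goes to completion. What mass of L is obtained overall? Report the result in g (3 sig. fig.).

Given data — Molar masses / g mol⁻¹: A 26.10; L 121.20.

Step 1:
n(Q) = 5.240 mol
n(A) = 262.2 / 26.10 = 10.05 mol
n/ν for Q = 5.240/1 = 5.240
n/ν for A = 10.05/3 = 3.350
Smallest n/ν is A → limiting reagent.
n(T) produced = (2/3) × 10.05 = 6.700 mol
Step 2:
n(T) available = 6.700 mol
n(E) = 7.280 mol
n/ν for T = 6.700/2 = 3.350
n/ν for E = 7.280/2 = 3.640
Smallest n/ν is T → limiting reagent.
n(L) = (3/2) × 6.700 = 10.05 mol
mass = 10.05 × 121.20 = 1218 g

1220 g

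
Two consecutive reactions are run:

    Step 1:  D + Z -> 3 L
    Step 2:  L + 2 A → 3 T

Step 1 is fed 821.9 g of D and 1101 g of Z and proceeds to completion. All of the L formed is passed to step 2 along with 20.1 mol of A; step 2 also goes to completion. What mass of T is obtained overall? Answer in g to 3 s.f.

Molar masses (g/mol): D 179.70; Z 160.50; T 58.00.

Step 1:
n(D) = 821.9 / 179.70 = 4.574 mol
n(Z) = 1101 / 160.50 = 6.860 mol
n/ν for D = 4.574/1 = 4.574
n/ν for Z = 6.860/1 = 6.860
Smallest n/ν is D → limiting reagent.
n(L) produced = (3/1) × 4.574 = 13.72 mol
Step 2:
n(L) available = 13.72 mol
n(A) = 20.10 mol
n/ν for L = 13.72/1 = 13.72
n/ν for A = 20.10/2 = 10.05
Smallest n/ν is A → limiting reagent.
n(T) = (3/2) × 20.10 = 30.15 mol
mass = 30.15 × 58.00 = 1749 g

1750 g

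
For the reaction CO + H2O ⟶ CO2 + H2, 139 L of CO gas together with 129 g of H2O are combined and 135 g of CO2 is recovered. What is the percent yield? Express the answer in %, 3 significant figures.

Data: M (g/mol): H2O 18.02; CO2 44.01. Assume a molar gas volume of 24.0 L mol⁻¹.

n(CO) = 139.0 / 24.0 = 5.792 mol
n(H2O) = 129.0 / 18.02 = 7.159 mol
n/ν for CO = 5.792/1 = 5.792
n/ν for H2O = 7.159/1 = 7.159
Smallest n/ν is CO → limiting reagent.
theoretical n(CO2) = (1/1) × 5.792 = 5.792 mol → 254.9 g
% yield = 135 / 254.9 × 100 = 52.96 %

53.0 %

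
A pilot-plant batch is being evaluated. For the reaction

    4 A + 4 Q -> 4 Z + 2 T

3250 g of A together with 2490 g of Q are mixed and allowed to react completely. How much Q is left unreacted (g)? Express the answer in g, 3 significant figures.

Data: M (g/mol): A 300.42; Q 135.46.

n(A) = 3250 / 300.42 = 10.82 mol
n(Q) = 2490 / 135.46 = 18.38 mol
n/ν for A = 10.82/4 = 2.705
n/ν for Q = 18.38/4 = 4.595
Smallest n/ν is A → limiting reagent.
Q consumed = (4/4) × 10.82 = 10.82 mol
Q remaining = 18.38 − 10.82 = 7.560 mol
mass = 7.560 × 135.46 = 1024 g

1020 g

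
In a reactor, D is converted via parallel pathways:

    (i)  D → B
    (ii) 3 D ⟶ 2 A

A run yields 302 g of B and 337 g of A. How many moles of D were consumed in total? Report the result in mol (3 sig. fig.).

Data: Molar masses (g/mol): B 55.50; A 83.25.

n(B) = 302 / 55.50 = 5.441 mol
n(A) = 337 / 83.25 = 4.048 mol
n(D) via (i) = (1/1)×5.441 = 5.441 mol
n(D) via (ii) = (3/2)×4.048 = 6.072 mol
total n(D) = 5.441 + 6.072 = 11.51 mol

11.5 mol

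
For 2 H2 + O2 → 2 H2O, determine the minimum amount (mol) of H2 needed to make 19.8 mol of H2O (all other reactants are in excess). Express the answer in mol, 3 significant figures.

n(H2O) = 19.80 mol
n(H2) = (2/2) × 19.80 = 19.80 mol

19.8 mol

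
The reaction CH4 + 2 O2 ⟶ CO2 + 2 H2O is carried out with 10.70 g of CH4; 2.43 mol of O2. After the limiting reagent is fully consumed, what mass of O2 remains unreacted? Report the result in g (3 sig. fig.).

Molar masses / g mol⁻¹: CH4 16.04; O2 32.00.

35.1 g

n(CH4) = 10.70 / 16.04 = 0.6671 mol
n(O2) = 2.430 mol
n/ν for CH4 = 0.6671/1 = 0.6671
n/ν for O2 = 2.430/2 = 1.215
Smallest n/ν is CH4 → limiting reagent.
O2 consumed = (2/1) × 0.6671 = 1.334 mol
O2 remaining = 2.430 − 1.334 = 1.096 mol
mass = 1.096 × 32.00 = 35.07 g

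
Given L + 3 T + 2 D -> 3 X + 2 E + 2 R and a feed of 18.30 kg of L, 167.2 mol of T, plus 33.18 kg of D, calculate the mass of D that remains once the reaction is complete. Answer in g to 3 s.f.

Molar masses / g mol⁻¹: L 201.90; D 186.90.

n(L) = 18.30×1000 / 201.90 = 90.64 mol
n(T) = 167.2 mol
n(D) = 33.18×1000 / 186.90 = 177.5 mol
n/ν for L = 90.64/1 = 90.64
n/ν for T = 167.2/3 = 55.73
n/ν for D = 177.5/2 = 88.75
Smallest n/ν is T → limiting reagent.
D consumed = (2/3) × 167.2 = 111.5 mol
D remaining = 177.5 − 111.5 = 66.00 mol
mass = 66.00 × 186.90 = 12340 g

12300 g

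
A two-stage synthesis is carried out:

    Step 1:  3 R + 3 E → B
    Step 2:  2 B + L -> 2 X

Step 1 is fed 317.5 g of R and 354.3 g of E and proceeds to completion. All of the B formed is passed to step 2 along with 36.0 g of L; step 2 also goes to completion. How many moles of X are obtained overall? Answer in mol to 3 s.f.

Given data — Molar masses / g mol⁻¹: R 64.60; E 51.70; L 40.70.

1.64 mol

Step 1:
n(R) = 317.5 / 64.60 = 4.915 mol
n(E) = 354.3 / 51.70 = 6.853 mol
n/ν → R: 1.638, E: 2.284; R is limiting.
n(B) produced = (1/3) × 4.915 = 1.638 mol
Step 2:
n(B) available = 1.638 mol
n(L) = 36.00 / 40.70 = 0.8845 mol
n/ν → B: 0.8190, L: 0.8845; B is limiting.
n(X) = (2/2) × 1.638 = 1.638 mol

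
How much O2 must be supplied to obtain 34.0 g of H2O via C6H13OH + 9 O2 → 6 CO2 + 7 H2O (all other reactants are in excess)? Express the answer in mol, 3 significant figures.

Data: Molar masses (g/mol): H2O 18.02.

n(H2O) = 34.0 / 18.02 = 1.887 mol
n(O2) = (9/7) × 1.887 = 2.426 mol

2.43 mol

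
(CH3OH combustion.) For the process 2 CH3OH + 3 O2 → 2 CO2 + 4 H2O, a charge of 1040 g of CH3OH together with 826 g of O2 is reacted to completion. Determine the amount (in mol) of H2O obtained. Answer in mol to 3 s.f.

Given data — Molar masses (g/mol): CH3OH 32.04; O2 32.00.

34.4 mol

n(CH3OH) = 1040 / 32.04 = 32.46 mol
n(O2) = 826.0 / 32.00 = 25.81 mol
n/ν for CH3OH = 32.46/2 = 16.23
n/ν for O2 = 25.81/3 = 8.603
Smallest n/ν is O2 → limiting reagent.
n(H2O) = (4/3) × 25.81 = 34.41 mol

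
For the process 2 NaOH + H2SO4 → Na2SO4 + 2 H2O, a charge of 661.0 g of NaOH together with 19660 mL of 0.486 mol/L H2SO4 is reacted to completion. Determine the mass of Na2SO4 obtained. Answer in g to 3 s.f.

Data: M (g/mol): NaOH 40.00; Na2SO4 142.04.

1170 g

n(NaOH) = 661.0 / 40.00 = 16.53 mol
n(H2SO4) = 0.486 × 19660/1000 = 9.555 mol
n/ν → NaOH: 8.265, H2SO4: 9.555; NaOH is limiting.
n(Na2SO4) = (1/2) × 16.53 = 8.265 mol
mass = 8.265 × 142.04 = 1174 g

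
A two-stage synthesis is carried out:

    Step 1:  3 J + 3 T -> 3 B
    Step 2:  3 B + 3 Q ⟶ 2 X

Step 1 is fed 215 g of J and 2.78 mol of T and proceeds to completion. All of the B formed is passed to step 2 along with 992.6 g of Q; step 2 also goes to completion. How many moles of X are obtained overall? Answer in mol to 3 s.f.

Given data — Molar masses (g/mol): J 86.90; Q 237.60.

1.65 mol

Step 1:
n(J) = 215.0 / 86.90 = 2.474 mol
n(T) = 2.780 mol
n/ν → J: 0.8247, T: 0.9267; J is limiting.
n(B) produced = (3/3) × 2.474 = 2.474 mol
Step 2:
n(B) available = 2.474 mol
n(Q) = 992.6 / 237.60 = 4.178 mol
n/ν → B: 0.8247, Q: 1.393; B is limiting.
n(X) = (2/3) × 2.474 = 1.649 mol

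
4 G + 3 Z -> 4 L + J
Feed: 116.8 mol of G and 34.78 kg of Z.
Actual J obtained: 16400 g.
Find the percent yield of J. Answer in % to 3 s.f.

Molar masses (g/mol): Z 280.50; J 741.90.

75.7 %

n(G) = 116.8 mol
n(Z) = 34.78×1000 / 280.50 = 124.0 mol
n/ν for G = 116.8/4 = 29.20
n/ν for Z = 124.0/3 = 41.33
Smallest n/ν is G → limiting reagent.
theoretical n(J) = (1/4) × 116.8 = 29.20 mol → 21660 g
% yield = 16400 / 21660 × 100 = 75.72 %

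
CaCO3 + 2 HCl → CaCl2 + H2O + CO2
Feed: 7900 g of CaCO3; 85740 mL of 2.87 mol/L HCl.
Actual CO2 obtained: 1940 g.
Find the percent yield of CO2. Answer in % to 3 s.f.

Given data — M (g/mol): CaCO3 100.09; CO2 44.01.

n(CaCO3) = 7900 / 100.09 = 78.93 mol
n(HCl) = 2.87 × 85740/1000 = 246.1 mol
n/ν → CaCO3: 78.93, HCl: 123.1; CaCO3 is limiting.
theoretical n(CO2) = (1/1) × 78.93 = 78.93 mol → 3474 g
% yield = 1940 / 3474 × 100 = 55.84 %

55.8 %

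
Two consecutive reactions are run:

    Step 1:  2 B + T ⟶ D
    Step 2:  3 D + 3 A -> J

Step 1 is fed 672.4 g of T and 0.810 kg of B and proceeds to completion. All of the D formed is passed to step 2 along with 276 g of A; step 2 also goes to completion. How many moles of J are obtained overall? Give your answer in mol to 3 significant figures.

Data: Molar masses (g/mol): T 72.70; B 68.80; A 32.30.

Step 1:
n(T) = 672.4 / 72.70 = 9.249 mol
n(B) = 0.8100×1000 / 68.80 = 11.77 mol
n/ν for T = 9.249/1 = 9.249
n/ν for B = 11.77/2 = 5.885
Smallest n/ν is B → limiting reagent.
n(D) produced = (1/2) × 11.77 = 5.885 mol
Step 2:
n(D) available = 5.885 mol
n(A) = 276.0 / 32.30 = 8.545 mol
n/ν for D = 5.885/3 = 1.962
n/ν for A = 8.545/3 = 2.848
Smallest n/ν is D → limiting reagent.
n(J) = (1/3) × 5.885 = 1.962 mol

1.96 mol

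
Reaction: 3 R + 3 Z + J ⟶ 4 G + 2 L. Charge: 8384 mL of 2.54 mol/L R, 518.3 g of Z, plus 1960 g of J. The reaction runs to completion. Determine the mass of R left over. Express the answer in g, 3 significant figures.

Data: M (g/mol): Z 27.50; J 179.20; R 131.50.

322 g

n(R) = 2.54 × 8384/1000 = 21.30 mol
n(Z) = 518.3 / 27.50 = 18.85 mol
n(J) = 1960 / 179.20 = 10.94 mol
n/ν for R = 21.30/3 = 7.100
n/ν for Z = 18.85/3 = 6.283
n/ν for J = 10.94/1 = 10.94
Smallest n/ν is Z → limiting reagent.
R consumed = (3/3) × 18.85 = 18.85 mol
R remaining = 21.30 − 18.85 = 2.450 mol
mass = 2.450 × 131.50 = 322.2 g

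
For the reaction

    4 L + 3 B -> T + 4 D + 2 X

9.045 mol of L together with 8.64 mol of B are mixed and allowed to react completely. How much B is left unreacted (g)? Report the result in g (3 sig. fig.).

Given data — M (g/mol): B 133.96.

n(L) = 9.045 mol
n(B) = 8.640 mol
n/ν for L = 9.045/4 = 2.261
n/ν for B = 8.640/3 = 2.880
Smallest n/ν is L → limiting reagent.
B consumed = (3/4) × 9.045 = 6.784 mol
B remaining = 8.640 − 6.784 = 1.856 mol
mass = 1.856 × 133.96 = 248.6 g

249 g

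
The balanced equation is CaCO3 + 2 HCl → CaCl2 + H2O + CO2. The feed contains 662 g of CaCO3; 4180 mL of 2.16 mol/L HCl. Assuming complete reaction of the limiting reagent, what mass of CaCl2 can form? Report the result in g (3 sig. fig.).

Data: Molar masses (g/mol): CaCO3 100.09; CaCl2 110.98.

n(CaCO3) = 662.0 / 100.09 = 6.614 mol
n(HCl) = 2.16 × 4180/1000 = 9.029 mol
n/ν for CaCO3 = 6.614/1 = 6.614
n/ν for HCl = 9.029/2 = 4.515
Smallest n/ν is HCl → limiting reagent.
n(CaCl2) = (1/2) × 9.029 = 4.515 mol
mass = 4.515 × 110.98 = 501.1 g

501 g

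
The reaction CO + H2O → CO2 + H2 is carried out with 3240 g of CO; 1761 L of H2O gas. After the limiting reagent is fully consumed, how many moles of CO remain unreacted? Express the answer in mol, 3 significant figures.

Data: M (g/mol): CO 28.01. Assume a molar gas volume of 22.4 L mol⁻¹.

37.1 mol

n(CO) = 3240 / 28.01 = 115.7 mol
n(H2O) = 1761 / 22.4 = 78.62 mol
n/ν → CO: 115.7, H2O: 78.62; H2O is limiting.
CO consumed = (1/1) × 78.62 = 78.62 mol
CO remaining = 115.7 − 78.62 = 37.08 mol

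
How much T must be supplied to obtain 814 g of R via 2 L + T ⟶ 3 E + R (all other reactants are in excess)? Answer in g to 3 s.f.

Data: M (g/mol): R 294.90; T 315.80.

872 g

n(R) = 814 / 294.90 = 2.760 mol
n(T) = (1/1) × 2.760 = 2.760 mol
mass = 2.760 × 315.80 = 871.6 g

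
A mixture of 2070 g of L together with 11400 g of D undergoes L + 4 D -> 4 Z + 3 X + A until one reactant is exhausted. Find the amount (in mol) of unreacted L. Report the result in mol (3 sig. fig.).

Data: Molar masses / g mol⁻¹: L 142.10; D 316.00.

n(L) = 2070 / 142.10 = 14.57 mol
n(D) = 11400 / 316.00 = 36.08 mol
n/ν for L = 14.57/1 = 14.57
n/ν for D = 36.08/4 = 9.020
Smallest n/ν is D → limiting reagent.
L consumed = (1/4) × 36.08 = 9.020 mol
L remaining = 14.57 − 9.020 = 5.550 mol

5.55 mol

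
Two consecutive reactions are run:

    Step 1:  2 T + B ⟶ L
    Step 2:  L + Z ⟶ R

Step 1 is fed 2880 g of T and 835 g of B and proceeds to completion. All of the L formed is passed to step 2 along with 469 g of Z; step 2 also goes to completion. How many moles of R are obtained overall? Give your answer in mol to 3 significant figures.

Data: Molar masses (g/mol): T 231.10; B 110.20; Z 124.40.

Step 1:
n(T) = 2880 / 231.10 = 12.46 mol
n(B) = 835.0 / 110.20 = 7.577 mol
n/ν for T = 12.46/2 = 6.230
n/ν for B = 7.577/1 = 7.577
Smallest n/ν is T → limiting reagent.
n(L) produced = (1/2) × 12.46 = 6.230 mol
Step 2:
n(L) available = 6.230 mol
n(Z) = 469.0 / 124.40 = 3.770 mol
n/ν for L = 6.230/1 = 6.230
n/ν for Z = 3.770/1 = 3.770
Smallest n/ν is Z → limiting reagent.
n(R) = (1/1) × 3.770 = 3.770 mol

3.77 mol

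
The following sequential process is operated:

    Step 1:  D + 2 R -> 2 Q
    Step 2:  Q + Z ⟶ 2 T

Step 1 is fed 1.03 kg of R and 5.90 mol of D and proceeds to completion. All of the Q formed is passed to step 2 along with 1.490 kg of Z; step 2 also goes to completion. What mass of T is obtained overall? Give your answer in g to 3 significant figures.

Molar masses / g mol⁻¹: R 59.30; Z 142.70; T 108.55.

Step 1:
n(R) = 1.030×1000 / 59.30 = 17.37 mol
n(D) = 5.900 mol
n/ν for R = 17.37/2 = 8.685
n/ν for D = 5.900/1 = 5.900
Smallest n/ν is D → limiting reagent.
n(Q) produced = (2/1) × 5.900 = 11.80 mol
Step 2:
n(Q) available = 11.80 mol
n(Z) = 1.490×1000 / 142.70 = 10.44 mol
n/ν for Q = 11.80/1 = 11.80
n/ν for Z = 10.44/1 = 10.44
Smallest n/ν is Z → limiting reagent.
n(T) = (2/1) × 10.44 = 20.88 mol
mass = 20.88 × 108.55 = 2267 g

2270 g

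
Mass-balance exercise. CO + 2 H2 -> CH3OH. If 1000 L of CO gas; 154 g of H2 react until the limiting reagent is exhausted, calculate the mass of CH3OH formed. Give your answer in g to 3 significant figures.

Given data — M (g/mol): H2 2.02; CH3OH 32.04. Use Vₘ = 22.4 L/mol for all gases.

1220 g

n(CO) = 1000 / 22.4 = 44.64 mol
n(H2) = 154.0 / 2.02 = 76.24 mol
n/ν for CO = 44.64/1 = 44.64
n/ν for H2 = 76.24/2 = 38.12
Smallest n/ν is H2 → limiting reagent.
n(CH3OH) = (1/2) × 76.24 = 38.12 mol
mass = 38.12 × 32.04 = 1221 g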